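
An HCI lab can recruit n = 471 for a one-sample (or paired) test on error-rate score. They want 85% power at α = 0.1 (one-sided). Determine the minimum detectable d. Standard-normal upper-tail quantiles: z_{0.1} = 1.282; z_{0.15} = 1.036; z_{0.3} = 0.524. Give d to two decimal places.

For a single sample (or paired design) of n = 471: d_min = (z_{α} + z_β)/√n.
z-sum = 1.282 + 1.036 = 2.318.
d_min = 2.318 / √471 = 2.318 / 21.703 = 0.107.

d_min ≈ 0.11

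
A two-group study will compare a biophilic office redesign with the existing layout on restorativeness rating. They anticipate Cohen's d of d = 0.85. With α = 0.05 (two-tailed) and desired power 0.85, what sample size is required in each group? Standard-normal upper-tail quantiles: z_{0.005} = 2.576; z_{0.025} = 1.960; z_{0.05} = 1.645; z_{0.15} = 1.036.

n = 25 per group

For two independent groups with equal n: n = 2·((z_{α/2} + z_β) / d)².
z_{α/2} + z_β = 1.960 + 1.036 = 2.996.
n = 2 × (2.996 / 0.85)² = 2 × 3.525² = 2 × 12.42 = 24.8.
Round up to the next whole participant.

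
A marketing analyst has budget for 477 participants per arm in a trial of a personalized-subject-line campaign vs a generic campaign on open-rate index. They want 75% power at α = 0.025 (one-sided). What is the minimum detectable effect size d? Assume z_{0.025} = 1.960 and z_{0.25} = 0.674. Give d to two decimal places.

For two independent groups of n = 477 each: d_min = (z_{α} + z_β)·√(2/n).
z-sum = 1.960 + 0.674 = 2.634.
d_min = 2.634 × √(2/477) = 2.634 × 0.0648 = 0.171.

d_min ≈ 0.17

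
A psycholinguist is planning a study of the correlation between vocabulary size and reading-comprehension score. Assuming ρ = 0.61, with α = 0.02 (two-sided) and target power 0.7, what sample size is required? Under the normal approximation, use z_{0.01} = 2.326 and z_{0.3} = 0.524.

Fisher's z: C = ½·ln((1+r)/(1−r)) = ½·ln(4.1282) = 0.7089.
n = ((z_{α/2} + z_β)/C)² + 3.
(2.326 + 0.524) / 0.7089 = 2.850 / 0.7089 = 4.020.
n = 4.020² + 3 = 16.16 + 3 = 19.2.
Round up.

n = 20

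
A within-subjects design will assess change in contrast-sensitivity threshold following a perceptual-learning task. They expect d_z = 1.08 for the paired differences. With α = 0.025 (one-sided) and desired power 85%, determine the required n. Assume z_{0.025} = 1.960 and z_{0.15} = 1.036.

For a paired (one-sample on differences) test: n = ((z_{α} + z_β) / d)².
z_{α} + z_β = 1.960 + 1.036 = 2.996.
n = (2.996 / 1.08)² = 2.774² = 7.70.
Round up.

n = 8 pairs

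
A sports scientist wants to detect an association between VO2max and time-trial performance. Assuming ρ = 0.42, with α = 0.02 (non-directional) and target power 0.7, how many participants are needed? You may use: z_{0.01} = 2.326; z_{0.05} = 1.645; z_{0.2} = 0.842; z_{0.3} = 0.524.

Fisher's z: C = ½·ln((1+r)/(1−r)) = ½·ln(2.4483) = 0.4477.
n = ((z_{α/2} + z_β)/C)² + 3.
(2.326 + 0.524) / 0.4477 = 2.850 / 0.4477 = 6.366.
n = 6.366² + 3 = 40.52 + 3 = 43.5.
Round up.

n = 44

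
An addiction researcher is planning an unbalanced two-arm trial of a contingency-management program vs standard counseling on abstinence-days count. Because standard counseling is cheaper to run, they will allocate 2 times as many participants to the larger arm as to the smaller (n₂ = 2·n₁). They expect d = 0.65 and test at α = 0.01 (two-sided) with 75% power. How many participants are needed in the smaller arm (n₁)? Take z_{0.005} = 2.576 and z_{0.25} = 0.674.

With allocation ratio k = n₂/n₁ = 2, Var(x̄₁−x̄₂) = σ²(1/n₁ + 1/(k·n₁)) = σ²·(k+1)/(k·n₁).
So n₁ = (1 + 1/k)·((z_{α/2} + z_β)/d)² = 1.500 × (3.250/0.65)².
n₁ = 1.500 × 25.00 = 37.5.
Round up: n₁ = 38, giving n₂ = 2 × 38 = 76.

n₁ = 38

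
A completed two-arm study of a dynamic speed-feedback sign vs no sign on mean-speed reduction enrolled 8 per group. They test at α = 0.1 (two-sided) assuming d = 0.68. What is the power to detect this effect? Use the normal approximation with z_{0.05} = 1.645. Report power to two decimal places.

For two equal groups, power = Φ(d·√(n/2) − z_{α/2}).
d·√(n/2) = 0.68 × √(8/2) = 0.68 × 2.000 = 1.360.
z_β = 1.360 − 1.645 = -0.285.
Power = Φ(-0.285) = 0.388.

power ≈ 0.39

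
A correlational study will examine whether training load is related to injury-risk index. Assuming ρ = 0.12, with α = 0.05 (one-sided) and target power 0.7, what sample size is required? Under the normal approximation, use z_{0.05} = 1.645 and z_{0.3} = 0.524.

n = 327

Fisher's z: C = ½·ln((1+r)/(1−r)) = ½·ln(1.2727) = 0.1206.
n = ((z_{α} + z_β)/C)² + 3.
(1.645 + 0.524) / 0.1206 = 2.169 / 0.1206 = 17.985.
n = 17.985² + 3 = 323.46 + 3 = 326.5.
Round up.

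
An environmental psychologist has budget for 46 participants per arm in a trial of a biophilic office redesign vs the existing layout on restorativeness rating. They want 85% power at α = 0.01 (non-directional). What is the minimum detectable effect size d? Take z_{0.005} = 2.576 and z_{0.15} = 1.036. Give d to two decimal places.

d_min ≈ 0.75

For two independent groups of n = 46 each: d_min = (z_{α/2} + z_β)·√(2/n).
z-sum = 2.576 + 1.036 = 3.612.
d_min = 3.612 × √(2/46) = 3.612 × 0.2085 = 0.753.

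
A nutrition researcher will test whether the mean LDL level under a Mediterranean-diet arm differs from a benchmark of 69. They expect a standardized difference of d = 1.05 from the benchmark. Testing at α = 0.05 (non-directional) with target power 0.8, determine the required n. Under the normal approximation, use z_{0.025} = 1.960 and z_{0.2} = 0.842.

n = 8

For a one-sample test: n = ((z_{α/2} + z_β) / d)².
z_{α/2} + z_β = 1.960 + 0.842 = 2.802.
n = (2.802 / 1.05)² = 2.669² = 7.12.
Round up.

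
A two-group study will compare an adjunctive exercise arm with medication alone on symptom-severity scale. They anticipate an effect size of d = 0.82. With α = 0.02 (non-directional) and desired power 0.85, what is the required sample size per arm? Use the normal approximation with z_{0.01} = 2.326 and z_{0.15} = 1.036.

For two independent groups with equal n: n = 2·((z_{α/2} + z_β) / d)².
z_{α/2} + z_β = 2.326 + 1.036 = 3.362.
n = 2 × (3.362 / 0.82)² = 2 × 4.100² = 2 × 16.81 = 33.6.
Round up to the next whole participant.

n = 34 per group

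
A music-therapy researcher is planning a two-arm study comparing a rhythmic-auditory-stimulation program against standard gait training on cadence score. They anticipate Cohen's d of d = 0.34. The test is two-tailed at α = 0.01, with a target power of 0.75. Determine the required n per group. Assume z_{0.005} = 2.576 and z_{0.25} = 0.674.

n = 183 per group

For two independent groups with equal n: n = 2·((z_{α/2} + z_β) / d)².
z_{α/2} + z_β = 2.576 + 0.674 = 3.250.
n = 2 × (3.250 / 0.34)² = 2 × 9.559² = 2 × 91.37 = 182.7.
Round up to the next whole participant.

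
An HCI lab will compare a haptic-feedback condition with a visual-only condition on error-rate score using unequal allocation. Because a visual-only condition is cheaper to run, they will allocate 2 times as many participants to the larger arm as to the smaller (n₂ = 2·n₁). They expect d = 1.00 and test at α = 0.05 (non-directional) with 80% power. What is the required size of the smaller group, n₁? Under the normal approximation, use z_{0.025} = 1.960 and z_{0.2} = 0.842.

With allocation ratio k = n₂/n₁ = 2, Var(x̄₁−x̄₂) = σ²(1/n₁ + 1/(k·n₁)) = σ²·(k+1)/(k·n₁).
So n₁ = (1 + 1/k)·((z_{α/2} + z_β)/d)² = 1.500 × (2.802/1.00)².
n₁ = 1.500 × 7.85 = 11.8.
Round up: n₁ = 12, giving n₂ = 2 × 12 = 24.

n₁ = 12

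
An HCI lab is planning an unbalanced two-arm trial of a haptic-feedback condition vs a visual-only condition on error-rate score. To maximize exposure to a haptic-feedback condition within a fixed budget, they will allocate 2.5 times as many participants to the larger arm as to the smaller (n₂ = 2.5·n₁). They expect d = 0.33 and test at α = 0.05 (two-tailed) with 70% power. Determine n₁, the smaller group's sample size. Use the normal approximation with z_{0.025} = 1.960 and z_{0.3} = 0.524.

With allocation ratio k = n₂/n₁ = 2.5, Var(x̄₁−x̄₂) = σ²(1/n₁ + 1/(k·n₁)) = σ²·(k+1)/(k·n₁).
So n₁ = (1 + 1/k)·((z_{α/2} + z_β)/d)² = 1.400 × (2.484/0.33)².
n₁ = 1.400 × 56.66 = 79.3.
Round up: n₁ = 80, giving n₂ = 2.5 × 80 = 200.

n₁ = 80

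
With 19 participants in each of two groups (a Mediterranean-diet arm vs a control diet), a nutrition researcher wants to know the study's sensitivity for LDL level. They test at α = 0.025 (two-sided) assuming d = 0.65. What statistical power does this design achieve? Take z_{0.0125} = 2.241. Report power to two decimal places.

power ≈ 0.41

For two equal groups, power = Φ(d·√(n/2) − z_{α/2}).
d·√(n/2) = 0.65 × √(19/2) = 0.65 × 3.082 = 2.003.
z_β = 2.003 − 2.241 = -0.238.
Power = Φ(-0.238) = 0.406.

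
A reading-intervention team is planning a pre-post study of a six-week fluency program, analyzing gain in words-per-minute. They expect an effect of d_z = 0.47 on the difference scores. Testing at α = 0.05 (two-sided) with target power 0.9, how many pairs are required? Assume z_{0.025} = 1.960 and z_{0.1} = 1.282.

For a paired (one-sample on differences) test: n = ((z_{α/2} + z_β) / d)².
z_{α/2} + z_β = 1.960 + 1.282 = 3.242.
n = (3.242 / 0.47)² = 6.898² = 47.58.
Round up.

n = 48 pairs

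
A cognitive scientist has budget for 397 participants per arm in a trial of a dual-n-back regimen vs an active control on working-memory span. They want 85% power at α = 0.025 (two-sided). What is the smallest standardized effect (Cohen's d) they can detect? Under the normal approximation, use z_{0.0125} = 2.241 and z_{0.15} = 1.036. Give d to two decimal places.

For two independent groups of n = 397 each: d_min = (z_{α/2} + z_β)·√(2/n).
z-sum = 2.241 + 1.036 = 3.277.
d_min = 3.277 × √(2/397) = 3.277 × 0.0710 = 0.233.

d_min ≈ 0.23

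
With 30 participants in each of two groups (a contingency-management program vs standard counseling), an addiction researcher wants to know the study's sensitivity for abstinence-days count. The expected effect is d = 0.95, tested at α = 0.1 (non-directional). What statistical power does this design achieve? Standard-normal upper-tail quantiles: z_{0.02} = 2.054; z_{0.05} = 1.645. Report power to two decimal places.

power ≈ 0.98

For two equal groups, power = Φ(d·√(n/2) − z_{α/2}).
d·√(n/2) = 0.95 × √(30/2) = 0.95 × 3.873 = 3.679.
z_β = 3.679 − 1.645 = 2.034.
Power = Φ(2.034) = 0.979.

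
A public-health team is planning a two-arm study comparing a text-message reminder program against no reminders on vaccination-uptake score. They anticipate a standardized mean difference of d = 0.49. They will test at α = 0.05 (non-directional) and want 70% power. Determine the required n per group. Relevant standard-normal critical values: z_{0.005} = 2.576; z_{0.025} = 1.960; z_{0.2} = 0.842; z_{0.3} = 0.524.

n = 52 per group

For two independent groups with equal n: n = 2·((z_{α/2} + z_β) / d)².
z_{α/2} + z_β = 1.960 + 0.524 = 2.484.
n = 2 × (2.484 / 0.49)² = 2 × 5.069² = 2 × 25.70 = 51.4.
Round up to the next whole participant.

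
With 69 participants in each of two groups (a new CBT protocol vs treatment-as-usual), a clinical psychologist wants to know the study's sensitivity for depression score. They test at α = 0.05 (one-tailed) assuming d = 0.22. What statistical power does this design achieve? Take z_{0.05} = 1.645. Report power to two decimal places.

power ≈ 0.36

For two equal groups, power = Φ(d·√(n/2) − z_{α}).
d·√(n/2) = 0.22 × √(69/2) = 0.22 × 5.874 = 1.292.
z_β = 1.292 − 1.645 = -0.353.
Power = Φ(-0.353) = 0.362.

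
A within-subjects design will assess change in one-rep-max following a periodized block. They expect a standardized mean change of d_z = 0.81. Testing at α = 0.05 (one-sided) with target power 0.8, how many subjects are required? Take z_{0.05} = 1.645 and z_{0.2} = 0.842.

For a paired (one-sample on differences) test: n = ((z_{α} + z_β) / d)².
z_{α} + z_β = 1.645 + 0.842 = 2.487.
n = (2.487 / 0.81)² = 3.070² = 9.43.
Round up.

n = 10 pairs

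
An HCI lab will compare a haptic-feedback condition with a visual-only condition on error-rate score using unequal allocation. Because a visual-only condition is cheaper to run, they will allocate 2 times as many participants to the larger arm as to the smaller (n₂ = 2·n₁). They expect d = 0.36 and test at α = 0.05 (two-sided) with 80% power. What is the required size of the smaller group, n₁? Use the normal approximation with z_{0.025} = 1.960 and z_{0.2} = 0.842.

With allocation ratio k = n₂/n₁ = 2, Var(x̄₁−x̄₂) = σ²(1/n₁ + 1/(k·n₁)) = σ²·(k+1)/(k·n₁).
So n₁ = (1 + 1/k)·((z_{α/2} + z_β)/d)² = 1.500 × (2.802/0.36)².
n₁ = 1.500 × 60.58 = 90.9.
Round up: n₁ = 91, giving n₂ = 2 × 91 = 182.

n₁ = 91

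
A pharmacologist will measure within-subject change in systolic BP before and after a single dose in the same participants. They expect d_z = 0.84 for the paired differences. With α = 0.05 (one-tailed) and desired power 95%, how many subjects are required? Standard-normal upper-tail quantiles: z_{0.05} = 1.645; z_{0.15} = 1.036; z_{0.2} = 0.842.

n = 16 pairs

For a paired (one-sample on differences) test: n = ((z_{α} + z_β) / d)².
z_{α} + z_β = 1.645 + 1.645 = 3.290.
n = (3.290 / 0.84)² = 3.917² = 15.34.
Round up.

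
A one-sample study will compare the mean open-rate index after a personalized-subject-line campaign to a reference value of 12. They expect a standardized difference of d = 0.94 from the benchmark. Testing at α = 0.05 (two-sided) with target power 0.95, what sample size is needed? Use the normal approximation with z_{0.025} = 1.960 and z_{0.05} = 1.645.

n = 15

For a one-sample test: n = ((z_{α/2} + z_β) / d)².
z_{α/2} + z_β = 1.960 + 1.645 = 3.605.
n = (3.605 / 0.94)² = 3.835² = 14.71.
Round up.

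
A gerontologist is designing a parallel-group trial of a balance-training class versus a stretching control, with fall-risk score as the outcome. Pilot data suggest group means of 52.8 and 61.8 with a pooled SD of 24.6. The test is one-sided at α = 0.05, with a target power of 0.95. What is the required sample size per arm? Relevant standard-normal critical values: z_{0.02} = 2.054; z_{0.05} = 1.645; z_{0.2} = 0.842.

Cohen's d = |M₁ − M₂| / SD_pooled = |52.8 − 61.8| / 24.6 = 9.0 / 24.6 = 0.366.
For two independent groups with equal n: n = 2·((z_{α} + z_β) / d)².
z_{α} + z_β = 1.645 + 1.645 = 3.290.
n = 2 × (3.290 / 0.366)² = 2 × 8.989² = 2 × 80.80 = 161.6.
Round up to the next whole participant.

n = 162 per group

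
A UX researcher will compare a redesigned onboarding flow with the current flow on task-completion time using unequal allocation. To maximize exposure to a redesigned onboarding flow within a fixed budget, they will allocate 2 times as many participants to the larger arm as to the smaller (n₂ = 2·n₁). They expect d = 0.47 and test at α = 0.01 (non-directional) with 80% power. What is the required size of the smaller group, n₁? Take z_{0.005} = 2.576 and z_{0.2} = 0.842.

With allocation ratio k = n₂/n₁ = 2, Var(x̄₁−x̄₂) = σ²(1/n₁ + 1/(k·n₁)) = σ²·(k+1)/(k·n₁).
So n₁ = (1 + 1/k)·((z_{α/2} + z_β)/d)² = 1.500 × (3.418/0.47)².
n₁ = 1.500 × 52.89 = 79.3.
Round up: n₁ = 80, giving n₂ = 2 × 80 = 160.

n₁ = 80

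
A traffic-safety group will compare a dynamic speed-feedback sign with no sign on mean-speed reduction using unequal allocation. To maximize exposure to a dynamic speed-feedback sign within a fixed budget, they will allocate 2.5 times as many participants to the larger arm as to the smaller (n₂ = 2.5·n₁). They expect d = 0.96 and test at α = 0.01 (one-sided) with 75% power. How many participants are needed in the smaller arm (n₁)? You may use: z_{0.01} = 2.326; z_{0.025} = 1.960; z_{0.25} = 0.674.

n₁ = 14

With allocation ratio k = n₂/n₁ = 2.5, Var(x̄₁−x̄₂) = σ²(1/n₁ + 1/(k·n₁)) = σ²·(k+1)/(k·n₁).
So n₁ = (1 + 1/k)·((z_{α} + z_β)/d)² = 1.400 × (3.000/0.96)².
n₁ = 1.400 × 9.77 = 13.7.
Round up: n₁ = 14, giving n₂ = 2.5 × 14 = 35.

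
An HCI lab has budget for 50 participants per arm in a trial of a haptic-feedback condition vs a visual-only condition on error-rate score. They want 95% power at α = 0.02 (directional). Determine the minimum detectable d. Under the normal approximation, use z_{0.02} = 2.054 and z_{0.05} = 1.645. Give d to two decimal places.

d_min ≈ 0.74

For two independent groups of n = 50 each: d_min = (z_{α} + z_β)·√(2/n).
z-sum = 2.054 + 1.645 = 3.699.
d_min = 3.699 × √(2/50) = 3.699 × 0.2000 = 0.740.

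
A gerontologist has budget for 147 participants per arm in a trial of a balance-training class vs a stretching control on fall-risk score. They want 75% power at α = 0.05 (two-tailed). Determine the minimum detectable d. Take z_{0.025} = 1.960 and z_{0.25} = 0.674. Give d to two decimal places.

d_min ≈ 0.31

For two independent groups of n = 147 each: d_min = (z_{α/2} + z_β)·√(2/n).
z-sum = 1.960 + 0.674 = 2.634.
d_min = 2.634 × √(2/147) = 2.634 × 0.1166 = 0.307.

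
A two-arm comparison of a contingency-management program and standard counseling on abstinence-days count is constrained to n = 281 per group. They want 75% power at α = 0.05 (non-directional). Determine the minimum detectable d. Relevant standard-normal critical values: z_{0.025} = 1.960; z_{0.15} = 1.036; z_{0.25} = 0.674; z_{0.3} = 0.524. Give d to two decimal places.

For two independent groups of n = 281 each: d_min = (z_{α/2} + z_β)·√(2/n).
z-sum = 1.960 + 0.674 = 2.634.
d_min = 2.634 × √(2/281) = 2.634 × 0.0844 = 0.222.

d_min ≈ 0.22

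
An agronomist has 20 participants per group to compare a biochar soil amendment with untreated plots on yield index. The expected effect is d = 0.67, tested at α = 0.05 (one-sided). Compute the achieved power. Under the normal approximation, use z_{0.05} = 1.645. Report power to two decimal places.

power ≈ 0.68

For two equal groups, power = Φ(d·√(n/2) − z_{α}).
d·√(n/2) = 0.67 × √(20/2) = 0.67 × 3.162 = 2.119.
z_β = 2.119 − 1.645 = 0.474.
Power = Φ(0.474) = 0.682.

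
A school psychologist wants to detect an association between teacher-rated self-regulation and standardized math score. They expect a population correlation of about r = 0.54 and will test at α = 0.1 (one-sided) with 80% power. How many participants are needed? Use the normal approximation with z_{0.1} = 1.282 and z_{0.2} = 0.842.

Fisher's z: C = ½·ln((1+r)/(1−r)) = ½·ln(3.3478) = 0.6042.
n = ((z_{α} + z_β)/C)² + 3.
(1.282 + 0.842) / 0.6042 = 2.124 / 0.6042 = 3.515.
n = 3.515² + 3 = 12.36 + 3 = 15.4.
Round up.

n = 16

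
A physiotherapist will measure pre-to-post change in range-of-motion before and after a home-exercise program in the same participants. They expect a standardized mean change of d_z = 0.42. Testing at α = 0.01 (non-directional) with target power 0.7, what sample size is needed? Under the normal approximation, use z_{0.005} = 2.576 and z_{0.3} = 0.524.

n = 55 pairs

For a paired (one-sample on differences) test: n = ((z_{α/2} + z_β) / d)².
z_{α/2} + z_β = 2.576 + 0.524 = 3.100.
n = (3.100 / 0.42)² = 7.381² = 54.48.
Round up.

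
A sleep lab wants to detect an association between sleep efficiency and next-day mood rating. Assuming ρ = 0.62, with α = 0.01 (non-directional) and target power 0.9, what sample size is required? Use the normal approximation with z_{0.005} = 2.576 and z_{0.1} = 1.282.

n = 32

Fisher's z: C = ½·ln((1+r)/(1−r)) = ½·ln(4.2632) = 0.7250.
n = ((z_{α/2} + z_β)/C)² + 3.
(2.576 + 1.282) / 0.7250 = 3.858 / 0.7250 = 5.321.
n = 5.321² + 3 = 28.32 + 3 = 31.3.
Round up.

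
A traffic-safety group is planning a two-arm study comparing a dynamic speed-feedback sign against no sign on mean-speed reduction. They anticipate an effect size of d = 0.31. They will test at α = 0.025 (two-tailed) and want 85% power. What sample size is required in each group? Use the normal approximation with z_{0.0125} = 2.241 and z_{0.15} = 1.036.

For two independent groups with equal n: n = 2·((z_{α/2} + z_β) / d)².
z_{α/2} + z_β = 2.241 + 1.036 = 3.277.
n = 2 × (3.277 / 0.31)² = 2 × 10.571² = 2 × 111.75 = 223.5.
Round up to the next whole participant.

n = 224 per group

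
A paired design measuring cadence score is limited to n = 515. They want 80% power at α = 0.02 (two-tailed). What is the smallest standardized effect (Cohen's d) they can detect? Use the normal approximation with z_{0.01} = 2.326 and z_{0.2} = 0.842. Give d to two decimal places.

For a single sample (or paired design) of n = 515: d_min = (z_{α/2} + z_β)/√n.
z-sum = 2.326 + 0.842 = 3.168.
d_min = 3.168 / √515 = 3.168 / 22.694 = 0.140.

d_min ≈ 0.14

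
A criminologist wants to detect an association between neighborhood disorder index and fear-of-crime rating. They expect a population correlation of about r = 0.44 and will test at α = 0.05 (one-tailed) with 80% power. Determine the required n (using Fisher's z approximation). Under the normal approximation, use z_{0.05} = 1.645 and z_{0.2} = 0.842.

Fisher's z: C = ½·ln((1+r)/(1−r)) = ½·ln(2.5714) = 0.4722.
n = ((z_{α} + z_β)/C)² + 3.
(1.645 + 0.842) / 0.4722 = 2.487 / 0.4722 = 5.267.
n = 5.267² + 3 = 27.74 + 3 = 30.7.
Round up.

n = 31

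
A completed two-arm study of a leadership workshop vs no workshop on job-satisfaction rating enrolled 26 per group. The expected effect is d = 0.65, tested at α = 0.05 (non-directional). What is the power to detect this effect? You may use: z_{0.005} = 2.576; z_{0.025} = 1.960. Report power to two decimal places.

power ≈ 0.65

For two equal groups, power = Φ(d·√(n/2) − z_{α/2}).
d·√(n/2) = 0.65 × √(26/2) = 0.65 × 3.606 = 2.344.
z_β = 2.344 − 1.960 = 0.384.
Power = Φ(0.384) = 0.649.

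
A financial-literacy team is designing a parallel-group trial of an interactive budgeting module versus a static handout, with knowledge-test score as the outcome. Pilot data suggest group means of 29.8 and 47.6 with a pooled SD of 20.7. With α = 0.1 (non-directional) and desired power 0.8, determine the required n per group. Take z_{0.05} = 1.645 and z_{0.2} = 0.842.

n = 17 per group

Cohen's d = |M₁ − M₂| / SD_pooled = |29.8 − 47.6| / 20.7 = 17.8 / 20.7 = 0.860.
For two independent groups with equal n: n = 2·((z_{α/2} + z_β) / d)².
z_{α/2} + z_β = 1.645 + 0.842 = 2.487.
n = 2 × (2.487 / 0.860)² = 2 × 2.892² = 2 × 8.36 = 16.7.
Round up to the next whole participant.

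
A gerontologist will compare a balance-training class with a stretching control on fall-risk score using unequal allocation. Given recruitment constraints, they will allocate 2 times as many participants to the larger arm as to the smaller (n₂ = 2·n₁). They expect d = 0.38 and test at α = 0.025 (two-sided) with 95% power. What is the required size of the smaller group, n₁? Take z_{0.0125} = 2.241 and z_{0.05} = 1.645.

n₁ = 157

With allocation ratio k = n₂/n₁ = 2, Var(x̄₁−x̄₂) = σ²(1/n₁ + 1/(k·n₁)) = σ²·(k+1)/(k·n₁).
So n₁ = (1 + 1/k)·((z_{α/2} + z_β)/d)² = 1.500 × (3.886/0.38)².
n₁ = 1.500 × 104.58 = 156.9.
Round up: n₁ = 157, giving n₂ = 2 × 157 = 314.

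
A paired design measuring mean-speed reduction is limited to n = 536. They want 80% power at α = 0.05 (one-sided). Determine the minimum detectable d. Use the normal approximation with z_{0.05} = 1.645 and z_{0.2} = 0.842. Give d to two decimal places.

d_min ≈ 0.11

For a single sample (or paired design) of n = 536: d_min = (z_{α} + z_β)/√n.
z-sum = 1.645 + 0.842 = 2.487.
d_min = 2.487 / √536 = 2.487 / 23.152 = 0.107.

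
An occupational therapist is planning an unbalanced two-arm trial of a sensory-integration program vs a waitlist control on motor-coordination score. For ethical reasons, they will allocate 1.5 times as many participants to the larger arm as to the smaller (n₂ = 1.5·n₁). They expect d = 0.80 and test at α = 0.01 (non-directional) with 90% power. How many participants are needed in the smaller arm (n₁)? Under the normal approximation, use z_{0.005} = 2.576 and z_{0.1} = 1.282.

With allocation ratio k = n₂/n₁ = 1.5, Var(x̄₁−x̄₂) = σ²(1/n₁ + 1/(k·n₁)) = σ²·(k+1)/(k·n₁).
So n₁ = (1 + 1/k)·((z_{α/2} + z_β)/d)² = 1.667 × (3.858/0.80)².
n₁ = 1.667 × 23.26 = 38.8.
Round up: n₁ = 39, giving n₂ = ⌈1.5 × 39⌉ = ⌈58.5⌉ = 59.

n₁ = 39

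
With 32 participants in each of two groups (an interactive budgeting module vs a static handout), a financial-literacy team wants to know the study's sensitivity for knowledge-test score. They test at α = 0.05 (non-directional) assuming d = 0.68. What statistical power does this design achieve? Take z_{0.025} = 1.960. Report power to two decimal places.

power ≈ 0.78

For two equal groups, power = Φ(d·√(n/2) − z_{α/2}).
d·√(n/2) = 0.68 × √(32/2) = 0.68 × 4.000 = 2.720.
z_β = 2.720 − 1.960 = 0.760.
Power = Φ(0.760) = 0.776.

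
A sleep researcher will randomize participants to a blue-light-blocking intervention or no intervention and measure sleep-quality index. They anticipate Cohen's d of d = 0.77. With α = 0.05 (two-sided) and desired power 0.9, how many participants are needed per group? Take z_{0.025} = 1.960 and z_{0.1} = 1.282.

n = 36 per group

For two independent groups with equal n: n = 2·((z_{α/2} + z_β) / d)².
z_{α/2} + z_β = 1.960 + 1.282 = 3.242.
n = 2 × (3.242 / 0.77)² = 2 × 4.210² = 2 × 17.73 = 35.5.
Round up to the next whole participant.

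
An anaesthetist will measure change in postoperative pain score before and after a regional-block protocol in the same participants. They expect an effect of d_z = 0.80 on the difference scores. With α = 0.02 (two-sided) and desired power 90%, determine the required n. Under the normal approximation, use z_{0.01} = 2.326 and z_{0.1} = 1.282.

n = 21 pairs

For a paired (one-sample on differences) test: n = ((z_{α/2} + z_β) / d)².
z_{α/2} + z_β = 2.326 + 1.282 = 3.608.
n = (3.608 / 0.80)² = 4.510² = 20.34.
Round up.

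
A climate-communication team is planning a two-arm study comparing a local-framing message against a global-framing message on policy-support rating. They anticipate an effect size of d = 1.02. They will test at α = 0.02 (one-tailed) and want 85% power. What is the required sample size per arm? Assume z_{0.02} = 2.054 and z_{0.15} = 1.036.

For two independent groups with equal n: n = 2·((z_{α} + z_β) / d)².
z_{α} + z_β = 2.054 + 1.036 = 3.090.
n = 2 × (3.090 / 1.02)² = 2 × 3.029² = 2 × 9.18 = 18.4.
Round up to the next whole participant.

n = 19 per group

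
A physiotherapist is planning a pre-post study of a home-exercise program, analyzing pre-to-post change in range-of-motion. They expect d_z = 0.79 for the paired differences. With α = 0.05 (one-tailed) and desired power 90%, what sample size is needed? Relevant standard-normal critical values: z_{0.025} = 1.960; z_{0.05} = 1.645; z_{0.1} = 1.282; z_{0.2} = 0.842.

n = 14 pairs

For a paired (one-sample on differences) test: n = ((z_{α} + z_β) / d)².
z_{α} + z_β = 1.645 + 1.282 = 2.927.
n = (2.927 / 0.79)² = 3.705² = 13.73.
Round up.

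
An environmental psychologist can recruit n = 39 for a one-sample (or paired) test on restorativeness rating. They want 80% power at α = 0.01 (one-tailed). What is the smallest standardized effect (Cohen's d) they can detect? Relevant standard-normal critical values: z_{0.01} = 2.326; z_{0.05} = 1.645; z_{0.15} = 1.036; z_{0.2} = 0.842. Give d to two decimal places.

For a single sample (or paired design) of n = 39: d_min = (z_{α} + z_β)/√n.
z-sum = 2.326 + 0.842 = 3.168.
d_min = 3.168 / √39 = 3.168 / 6.245 = 0.507.

d_min ≈ 0.51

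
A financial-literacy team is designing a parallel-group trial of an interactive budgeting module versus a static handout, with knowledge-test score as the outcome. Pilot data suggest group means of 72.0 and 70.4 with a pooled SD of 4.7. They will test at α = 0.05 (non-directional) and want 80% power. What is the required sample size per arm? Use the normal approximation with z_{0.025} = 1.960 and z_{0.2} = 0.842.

n = 136 per group

Cohen's d = |M₁ − M₂| / SD_pooled = |72.0 − 70.4| / 4.7 = 1.6 / 4.7 = 0.340.
For two independent groups with equal n: n = 2·((z_{α/2} + z_β) / d)².
z_{α/2} + z_β = 1.960 + 0.842 = 2.802.
n = 2 × (2.802 / 0.340)² = 2 × 8.241² = 2 × 67.92 = 135.8.
Round up to the next whole participant.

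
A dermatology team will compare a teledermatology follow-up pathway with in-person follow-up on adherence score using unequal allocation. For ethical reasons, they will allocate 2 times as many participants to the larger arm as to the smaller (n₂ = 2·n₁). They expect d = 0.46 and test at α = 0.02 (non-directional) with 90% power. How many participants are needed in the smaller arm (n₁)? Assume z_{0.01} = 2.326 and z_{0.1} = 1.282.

With allocation ratio k = n₂/n₁ = 2, Var(x̄₁−x̄₂) = σ²(1/n₁ + 1/(k·n₁)) = σ²·(k+1)/(k·n₁).
So n₁ = (1 + 1/k)·((z_{α/2} + z_β)/d)² = 1.500 × (3.608/0.46)².
n₁ = 1.500 × 61.52 = 92.3.
Round up: n₁ = 93, giving n₂ = 2 × 93 = 186.

n₁ = 93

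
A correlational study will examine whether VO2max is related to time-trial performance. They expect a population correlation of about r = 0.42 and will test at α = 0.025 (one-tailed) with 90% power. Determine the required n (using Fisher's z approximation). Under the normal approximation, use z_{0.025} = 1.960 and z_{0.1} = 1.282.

Fisher's z: C = ½·ln((1+r)/(1−r)) = ½·ln(2.4483) = 0.4477.
n = ((z_{α} + z_β)/C)² + 3.
(1.960 + 1.282) / 0.4477 = 3.242 / 0.4477 = 7.241.
n = 7.241² + 3 = 52.44 + 3 = 55.4.
Round up.

n = 56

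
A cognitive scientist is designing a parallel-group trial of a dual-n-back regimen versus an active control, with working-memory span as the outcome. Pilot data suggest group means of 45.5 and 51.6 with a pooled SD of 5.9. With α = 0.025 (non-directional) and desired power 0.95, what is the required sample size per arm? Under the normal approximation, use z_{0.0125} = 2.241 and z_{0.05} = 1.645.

Cohen's d = |M₁ − M₂| / SD_pooled = |45.5 − 51.6| / 5.9 = 6.1 / 5.9 = 1.034.
For two independent groups with equal n: n = 2·((z_{α/2} + z_β) / d)².
z_{α/2} + z_β = 2.241 + 1.645 = 3.886.
n = 2 × (3.886 / 1.034)² = 2 × 3.758² = 2 × 14.12 = 28.2.
Round up to the next whole participant.

n = 29 per group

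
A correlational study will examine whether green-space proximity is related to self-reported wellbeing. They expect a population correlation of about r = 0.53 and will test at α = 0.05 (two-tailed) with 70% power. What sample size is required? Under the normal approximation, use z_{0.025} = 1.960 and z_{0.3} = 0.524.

Fisher's z: C = ½·ln((1+r)/(1−r)) = ½·ln(3.2553) = 0.5901.
n = ((z_{α/2} + z_β)/C)² + 3.
(1.960 + 0.524) / 0.5901 = 2.484 / 0.5901 = 4.209.
n = 4.209² + 3 = 17.72 + 3 = 20.7.
Round up.

n = 21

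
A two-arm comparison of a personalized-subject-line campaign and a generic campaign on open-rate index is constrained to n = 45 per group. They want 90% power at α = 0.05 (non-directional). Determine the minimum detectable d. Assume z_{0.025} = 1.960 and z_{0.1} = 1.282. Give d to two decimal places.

d_min ≈ 0.68

For two independent groups of n = 45 each: d_min = (z_{α/2} + z_β)·√(2/n).
z-sum = 1.960 + 1.282 = 3.242.
d_min = 3.242 × √(2/45) = 3.242 × 0.2108 = 0.683.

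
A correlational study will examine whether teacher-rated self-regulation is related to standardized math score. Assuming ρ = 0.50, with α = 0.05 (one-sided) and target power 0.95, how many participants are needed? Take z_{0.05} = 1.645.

n = 39

Fisher's z: C = ½·ln((1+r)/(1−r)) = ½·ln(3.0000) = 0.5493.
n = ((z_{α} + z_β)/C)² + 3.
(1.645 + 1.645) / 0.5493 = 3.290 / 0.5493 = 5.989.
n = 5.989² + 3 = 35.87 + 3 = 38.9.
Round up.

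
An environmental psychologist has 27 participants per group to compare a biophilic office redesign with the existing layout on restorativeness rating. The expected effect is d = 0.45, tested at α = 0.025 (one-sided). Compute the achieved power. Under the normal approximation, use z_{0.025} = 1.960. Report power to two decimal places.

For two equal groups, power = Φ(d·√(n/2) − z_{α}).
d·√(n/2) = 0.45 × √(27/2) = 0.45 × 3.674 = 1.653.
z_β = 1.653 − 1.960 = -0.307.
Power = Φ(-0.307) = 0.380.

power ≈ 0.38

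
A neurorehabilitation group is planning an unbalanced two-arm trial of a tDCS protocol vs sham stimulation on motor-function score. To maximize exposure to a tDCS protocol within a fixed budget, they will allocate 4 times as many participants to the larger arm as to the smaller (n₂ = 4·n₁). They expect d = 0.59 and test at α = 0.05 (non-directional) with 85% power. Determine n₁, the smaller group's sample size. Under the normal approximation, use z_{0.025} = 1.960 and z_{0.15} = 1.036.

n₁ = 33

With allocation ratio k = n₂/n₁ = 4, Var(x̄₁−x̄₂) = σ²(1/n₁ + 1/(k·n₁)) = σ²·(k+1)/(k·n₁).
So n₁ = (1 + 1/k)·((z_{α/2} + z_β)/d)² = 1.250 × (2.996/0.59)².
n₁ = 1.250 × 25.79 = 32.2.
Round up: n₁ = 33, giving n₂ = 4 × 33 = 132.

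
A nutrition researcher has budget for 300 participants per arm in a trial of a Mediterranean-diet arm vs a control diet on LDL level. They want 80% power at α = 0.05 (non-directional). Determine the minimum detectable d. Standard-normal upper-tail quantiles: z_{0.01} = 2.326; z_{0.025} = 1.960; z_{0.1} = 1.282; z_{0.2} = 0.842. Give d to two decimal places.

For two independent groups of n = 300 each: d_min = (z_{α/2} + z_β)·√(2/n).
z-sum = 1.960 + 0.842 = 2.802.
d_min = 2.802 × √(2/300) = 2.802 × 0.0816 = 0.229.

d_min ≈ 0.23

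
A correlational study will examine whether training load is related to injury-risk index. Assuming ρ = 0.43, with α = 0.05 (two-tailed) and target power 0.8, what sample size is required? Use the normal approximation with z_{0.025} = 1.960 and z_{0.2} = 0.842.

n = 41

Fisher's z: C = ½·ln((1+r)/(1−r)) = ½·ln(2.5088) = 0.4599.
n = ((z_{α/2} + z_β)/C)² + 3.
(1.960 + 0.842) / 0.4599 = 2.802 / 0.4599 = 6.093.
n = 6.093² + 3 = 37.12 + 3 = 40.1.
Round up.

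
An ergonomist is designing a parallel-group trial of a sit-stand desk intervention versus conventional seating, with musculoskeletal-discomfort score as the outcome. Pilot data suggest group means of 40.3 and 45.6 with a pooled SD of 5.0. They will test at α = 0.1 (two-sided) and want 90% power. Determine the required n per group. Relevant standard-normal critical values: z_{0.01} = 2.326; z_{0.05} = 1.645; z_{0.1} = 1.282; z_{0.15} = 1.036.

Cohen's d = |M₁ − M₂| / SD_pooled = |40.3 − 45.6| / 5.0 = 5.3 / 5.0 = 1.060.
For two independent groups with equal n: n = 2·((z_{α/2} + z_β) / d)².
z_{α/2} + z_β = 1.645 + 1.282 = 2.927.
n = 2 × (2.927 / 1.060)² = 2 × 2.761² = 2 × 7.62 = 15.2.
Round up to the next whole participant.

n = 16 per group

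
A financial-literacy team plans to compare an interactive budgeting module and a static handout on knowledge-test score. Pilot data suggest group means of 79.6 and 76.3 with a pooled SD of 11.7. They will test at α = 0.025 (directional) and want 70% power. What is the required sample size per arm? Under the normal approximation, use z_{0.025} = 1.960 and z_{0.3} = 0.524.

n = 156 per group

Cohen's d = |M₁ − M₂| / SD_pooled = |79.6 − 76.3| / 11.7 = 3.3 / 11.7 = 0.282.
For two independent groups with equal n: n = 2·((z_{α} + z_β) / d)².
z_{α} + z_β = 1.960 + 0.524 = 2.484.
n = 2 × (2.484 / 0.282)² = 2 × 8.809² = 2 × 77.59 = 155.2.
Round up to the next whole participant.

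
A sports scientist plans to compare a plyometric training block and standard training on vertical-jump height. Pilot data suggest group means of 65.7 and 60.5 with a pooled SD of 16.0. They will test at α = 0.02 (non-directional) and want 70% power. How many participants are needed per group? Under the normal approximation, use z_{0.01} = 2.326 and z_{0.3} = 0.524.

n = 154 per group

Cohen's d = |M₁ − M₂| / SD_pooled = |65.7 − 60.5| / 16.0 = 5.2 / 16.0 = 0.325.
For two independent groups with equal n: n = 2·((z_{α/2} + z_β) / d)².
z_{α/2} + z_β = 2.326 + 0.524 = 2.850.
n = 2 × (2.850 / 0.325)² = 2 × 8.769² = 2 × 76.90 = 153.8.
Round up to the next whole participant.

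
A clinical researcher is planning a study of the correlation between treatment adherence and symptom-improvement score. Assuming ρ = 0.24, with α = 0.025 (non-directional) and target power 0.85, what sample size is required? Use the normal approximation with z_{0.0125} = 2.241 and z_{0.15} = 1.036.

n = 183

Fisher's z: C = ½·ln((1+r)/(1−r)) = ½·ln(1.6316) = 0.2448.
n = ((z_{α/2} + z_β)/C)² + 3.
(2.241 + 1.036) / 0.2448 = 3.277 / 0.2448 = 13.386.
n = 13.386² + 3 = 179.20 + 3 = 182.2.
Round up.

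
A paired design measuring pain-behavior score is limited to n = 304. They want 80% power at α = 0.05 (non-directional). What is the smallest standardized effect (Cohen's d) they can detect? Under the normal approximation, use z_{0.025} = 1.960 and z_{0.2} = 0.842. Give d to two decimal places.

d_min ≈ 0.16

For a single sample (or paired design) of n = 304: d_min = (z_{α/2} + z_β)/√n.
z-sum = 1.960 + 0.842 = 2.802.
d_min = 2.802 / √304 = 2.802 / 17.436 = 0.161.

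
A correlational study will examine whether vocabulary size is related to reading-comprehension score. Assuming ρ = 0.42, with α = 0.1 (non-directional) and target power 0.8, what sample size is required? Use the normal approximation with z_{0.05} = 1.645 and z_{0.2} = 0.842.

n = 34

Fisher's z: C = ½·ln((1+r)/(1−r)) = ½·ln(2.4483) = 0.4477.
n = ((z_{α/2} + z_β)/C)² + 3.
(1.645 + 0.842) / 0.4477 = 2.487 / 0.4477 = 5.555.
n = 5.555² + 3 = 30.86 + 3 = 33.9.
Round up.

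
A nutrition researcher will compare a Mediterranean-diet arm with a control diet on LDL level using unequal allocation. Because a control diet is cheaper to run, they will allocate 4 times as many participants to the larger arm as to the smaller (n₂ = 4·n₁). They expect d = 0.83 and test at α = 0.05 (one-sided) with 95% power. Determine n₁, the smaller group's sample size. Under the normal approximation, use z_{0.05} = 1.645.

With allocation ratio k = n₂/n₁ = 4, Var(x̄₁−x̄₂) = σ²(1/n₁ + 1/(k·n₁)) = σ²·(k+1)/(k·n₁).
So n₁ = (1 + 1/k)·((z_{α} + z_β)/d)² = 1.250 × (3.290/0.83)².
n₁ = 1.250 × 15.71 = 19.6.
Round up: n₁ = 20, giving n₂ = 4 × 20 = 80.

n₁ = 20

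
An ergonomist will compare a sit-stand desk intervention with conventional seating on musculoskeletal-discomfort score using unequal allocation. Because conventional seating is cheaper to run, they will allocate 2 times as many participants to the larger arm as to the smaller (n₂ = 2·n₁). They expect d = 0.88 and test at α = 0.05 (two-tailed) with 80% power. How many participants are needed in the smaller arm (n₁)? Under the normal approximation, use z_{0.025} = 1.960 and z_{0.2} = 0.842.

With allocation ratio k = n₂/n₁ = 2, Var(x̄₁−x̄₂) = σ²(1/n₁ + 1/(k·n₁)) = σ²·(k+1)/(k·n₁).
So n₁ = (1 + 1/k)·((z_{α/2} + z_β)/d)² = 1.500 × (2.802/0.88)².
n₁ = 1.500 × 10.14 = 15.2.
Round up: n₁ = 16, giving n₂ = 2 × 16 = 32.

n₁ = 16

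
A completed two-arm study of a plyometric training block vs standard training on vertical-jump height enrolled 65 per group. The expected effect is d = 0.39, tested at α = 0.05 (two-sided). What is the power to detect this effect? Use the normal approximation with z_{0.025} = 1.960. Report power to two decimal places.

power ≈ 0.60

For two equal groups, power = Φ(d·√(n/2) − z_{α/2}).
d·√(n/2) = 0.39 × √(65/2) = 0.39 × 5.701 = 2.223.
z_β = 2.223 − 1.960 = 0.263.
Power = Φ(0.263) = 0.604.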